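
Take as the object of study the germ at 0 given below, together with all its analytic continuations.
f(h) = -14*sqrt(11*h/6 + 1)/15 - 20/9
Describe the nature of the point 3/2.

There is no denominator, hence no pole anywhere.
Branch term sqrt(1 - h/(-6/11)): argument at 3/2 is 15/4, nonzero, so 3/2 is not its branch point (a point on a principal cut is still regular for the continued germ).
So the germ continues analytically to 3/2.

The point is a regular point.


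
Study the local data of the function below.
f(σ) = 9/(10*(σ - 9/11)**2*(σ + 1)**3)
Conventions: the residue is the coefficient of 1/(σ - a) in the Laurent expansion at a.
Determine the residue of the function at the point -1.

The residue is 395307/1600000.

At the order-3 pole -1 set g(σ) = (σ - (-1))^3*f(σ) = 9/(10*(σ - 9/11)**2).
Order-3 pole: residue = g''(a)/2; g''(-1) = 395307/800000, so the residue is 395307/1600000.


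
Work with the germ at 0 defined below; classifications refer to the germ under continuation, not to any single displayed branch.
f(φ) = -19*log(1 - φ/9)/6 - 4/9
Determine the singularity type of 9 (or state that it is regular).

The point is a logarithmic branch point.

The term (-19/6)*log(1 - φ/(9)) has argument 1 - 9/(9) = 0 at 9: a logarithmic (infinitely-sheeted) branch point; the remaining terms are analytic or single-valued there.


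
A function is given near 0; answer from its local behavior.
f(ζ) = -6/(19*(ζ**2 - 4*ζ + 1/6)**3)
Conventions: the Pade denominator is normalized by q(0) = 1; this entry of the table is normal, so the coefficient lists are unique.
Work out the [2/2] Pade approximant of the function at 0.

The Pade approximant has numerator coefficients [-1296/19, -99563904/116755, -789784992/116755]; denominator coefficients [1, -365616/6145, 5807244/6145].

Taylor coefficients needed (expand at 0): a_0 = -1296/19, a_1 = -93312/19, a_2 = -4455648/19, a_3 = -176919552/19, a_4 = -6315636096/19.
Write the denominator as Q(ζ) = 1 + q1*ζ + q2*ζ^2. Requiring Q*f - P = O(ζ^5) with deg P <= 2 kills the coefficients of ζ^3..ζ^4 in Q*f:
  ζ^3: a_3 + q1*a_2 + q2*a_1 = 0, i.e. -176919552/19 + (-4455648/19)*q1 + (-93312/19)*q2 = 0.
  ζ^4: a_4 + q1*a_3 + q2*a_2 = 0, i.e. -6315636096/19 + (-176919552/19)*q1 + (-4455648/19)*q2 = 0.
Solving this linear system: q1 = -365616/6145, q2 = 5807244/6145.
The numerator is Q*f truncated at degree 2: P0 = a_0 = -1296/19; P1 = a_1 + q1*a_0 = -99563904/116755; P2 = a_2 + q1*a_1 + q2*a_0 = -789784992/116755.


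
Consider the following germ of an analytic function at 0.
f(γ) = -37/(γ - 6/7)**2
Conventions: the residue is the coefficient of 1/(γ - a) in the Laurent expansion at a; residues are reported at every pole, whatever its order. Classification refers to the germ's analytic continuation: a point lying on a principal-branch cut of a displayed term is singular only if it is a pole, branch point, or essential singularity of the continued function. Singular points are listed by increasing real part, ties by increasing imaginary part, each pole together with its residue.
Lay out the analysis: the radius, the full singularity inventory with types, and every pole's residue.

Denominator factor (γ - 6/7)^2: pole of order 2 at 6/7, modulus 6/7.
The radius of convergence is the smallest modulus among the singular points: 6/7.
At the order-2 pole 6/7 set g(γ) = (γ - (6/7))^2*f(γ) = -37.
Order-2 pole: residue = g'(a); g'(6/7) = 0, so the residue is 0.

Radius of convergence at 0: 6/7.
At 6/7: a pole of order 2; residue 0.


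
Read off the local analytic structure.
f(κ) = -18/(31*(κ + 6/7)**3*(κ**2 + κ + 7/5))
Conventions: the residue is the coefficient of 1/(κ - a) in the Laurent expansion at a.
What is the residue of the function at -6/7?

The residue is 203124600/950593207.

At the order-3 pole -6/7 set g(κ) = (κ - (-6/7))^3*f(κ) = -18/(31*(κ**2 + κ + 7/5)).
Order-3 pole: residue = g''(a)/2; g''(-6/7) = 406249200/950593207, so the residue is 203124600/950593207.


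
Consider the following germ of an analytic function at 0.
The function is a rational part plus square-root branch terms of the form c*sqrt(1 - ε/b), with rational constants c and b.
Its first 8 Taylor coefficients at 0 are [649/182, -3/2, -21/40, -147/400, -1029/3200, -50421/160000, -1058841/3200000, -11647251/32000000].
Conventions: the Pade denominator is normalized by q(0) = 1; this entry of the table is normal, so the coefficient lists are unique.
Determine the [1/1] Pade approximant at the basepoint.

Taylor coefficients needed (read off): a_0 = 649/182, a_1 = -3/2, a_2 = -21/40.
Write the denominator as Q(ε) = 1 + q1*ε. Requiring Q*f - P = O(ε^3) with deg P <= 1 kills the coefficients of ε^2..ε^2 in Q*f:
  ε^2: a_2 + q1*a_1 = 0, i.e. -21/40 + (-3/2)*q1 = 0.
Solving this linear system: q1 = -7/20.
The numerator is Q*f truncated at degree 1: P0 = a_0 = 649/182; P1 = a_1 + q1*a_0 = -1429/520.

The Pade approximant has numerator coefficients [649/182, -1429/520]; denominator coefficients [1, -7/20].


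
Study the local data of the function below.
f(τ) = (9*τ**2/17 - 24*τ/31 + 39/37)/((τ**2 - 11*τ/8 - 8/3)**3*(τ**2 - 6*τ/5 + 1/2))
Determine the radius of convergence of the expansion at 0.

Denominator factor (τ**2 - 11*τ/8 - 8/3)^3: discriminant 2411/192, real irrational roots 11/16 + (1/48)*sqrt(7233) and 11/16 - (1/48)*sqrt(7233); poles of order 3, moduli 11/16 + (1/48)*sqrt(7233) and -11/16 + (1/48)*sqrt(7233).
Denominator factor (τ**2 - 6*τ/5 + 1/2): discriminant -14/25, complex-conjugate roots (3/5) + ((1/10)*sqrt(14))*i and (3/5) - ((1/10)*sqrt(14))*i; poles of order 1, moduli (1/2)*sqrt(2) and (1/2)*sqrt(2).
The radius of convergence is the smallest modulus among the singular points: (1/2)*sqrt(2).

The radius of convergence is (1/2)*sqrt(2).


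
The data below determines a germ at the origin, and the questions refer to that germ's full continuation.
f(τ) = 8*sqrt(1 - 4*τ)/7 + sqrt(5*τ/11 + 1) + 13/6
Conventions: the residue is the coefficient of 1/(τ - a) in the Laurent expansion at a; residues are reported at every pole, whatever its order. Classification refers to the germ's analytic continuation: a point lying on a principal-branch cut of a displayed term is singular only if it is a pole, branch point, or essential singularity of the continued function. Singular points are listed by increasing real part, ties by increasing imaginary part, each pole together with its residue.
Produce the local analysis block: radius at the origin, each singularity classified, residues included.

Radius of convergence at 0: 1/4.
At -11/5: an algebraic (square-root) branch point.
At 1/4: an algebraic (square-root) branch point.

Branch term (8/7)*sqrt(1 - τ/(1/4)): its argument vanishes at τ = 1/4, a square-root branch point, modulus 1/4.
Branch term (1)*sqrt(1 - τ/(-11/5)): its argument vanishes at τ = -11/5, a square-root branch point, modulus 11/5.
The radius of convergence is the smallest modulus among the singular points: 1/4.
List the singular points by increasing real part (a conjugate pair: the negative imaginary part first).


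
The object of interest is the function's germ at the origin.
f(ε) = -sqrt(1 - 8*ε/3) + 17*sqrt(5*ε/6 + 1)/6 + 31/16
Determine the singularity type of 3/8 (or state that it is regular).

The term (-1)*sqrt(1 - ε/(3/8)) has argument 1 - 3/8/(3/8) = 0 at 3/8: a square-root (algebraic, two-sheeted) branch point; the remaining terms are analytic or single-valued there.

The point is an algebraic (square-root) branch point.


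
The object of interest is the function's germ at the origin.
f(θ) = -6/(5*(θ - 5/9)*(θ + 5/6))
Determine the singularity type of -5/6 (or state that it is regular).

The denominator factor θ + 5/6 vanishes at -5/6 and appears to the power 1; the numerator there equals -6/5, nonzero, and no other factor vanishes.
Hence a pole whose order is the multiplicity, 1.

The point is a pole of order 1.


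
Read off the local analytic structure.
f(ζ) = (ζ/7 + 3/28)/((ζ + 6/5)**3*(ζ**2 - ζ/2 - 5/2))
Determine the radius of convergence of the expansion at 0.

The radius of convergence is 6/5.

Denominator factor (ζ + 6/5)^3: pole of order 3 at -6/5, modulus 6/5.
Denominator factor (ζ**2 - ζ/2 - 5/2): discriminant 41/4, real irrational roots 1/4 + (1/4)*sqrt(41) and 1/4 - (1/4)*sqrt(41); poles of order 1, moduli 1/4 + (1/4)*sqrt(41) and -1/4 + (1/4)*sqrt(41).
The radius of convergence is the smallest modulus among the singular points: 6/5.


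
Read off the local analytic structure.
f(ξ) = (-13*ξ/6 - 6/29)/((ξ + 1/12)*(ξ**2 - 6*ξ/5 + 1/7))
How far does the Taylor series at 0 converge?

The radius of convergence is 1/12.

Denominator factor (ξ**2 - 6*ξ/5 + 1/7): discriminant 152/175, real irrational roots 3/5 + (1/35)*sqrt(266) and 3/5 - (1/35)*sqrt(266); poles of order 1, moduli 3/5 + (1/35)*sqrt(266) and 3/5 - (1/35)*sqrt(266).
Denominator factor (ξ + 1/12): pole of order 1 at -1/12, modulus 1/12.
The radius of convergence is the smallest modulus among the singular points: 1/12.


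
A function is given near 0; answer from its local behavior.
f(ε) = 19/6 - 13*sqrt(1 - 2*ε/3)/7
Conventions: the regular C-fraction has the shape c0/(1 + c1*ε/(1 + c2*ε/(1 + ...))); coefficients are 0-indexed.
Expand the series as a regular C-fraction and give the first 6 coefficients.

The regular C-fraction coefficients are [55/42, -26/55, 101/330, 55/606, -257/606, -101/1542].

Taylor coefficients (expand at 0): a_0 = 55/42, a_1 = 13/21, a_2 = 13/126, a_3 = 13/378, a_4 = 65/4536, a_5 = 13/1944.
c0 = a_0 = 55/42. Peel one level at a time: if S = 1 + c*ε/S' with S'(0) = 1, then c is the ε-coefficient of S and S' = c*ε/(S - 1).
S_1 = c0/f = 1 + (-26/55)*ε + (1313/9075)*ε^2 + ...; c1 = -26/55.
S_2 = c1*ε/(S_1 - 1) = 1 + (101/330)*ε + (-1/36)*ε^2 + ...; c2 = 101/330.
S_3 = c2*ε/(S_2 - 1) = 1 + (55/606)*ε + (14135/367236)*ε^2 + ...; c3 = 55/606.
S_4 = c3*ε/(S_3 - 1) = 1 + (-257/606)*ε + (-1/36)*ε^2 + ...; c4 = -257/606.
S_5 = c4*ε/(S_4 - 1) = 1 + (-101/1542)*ε + ...; c5 = -101/1542.


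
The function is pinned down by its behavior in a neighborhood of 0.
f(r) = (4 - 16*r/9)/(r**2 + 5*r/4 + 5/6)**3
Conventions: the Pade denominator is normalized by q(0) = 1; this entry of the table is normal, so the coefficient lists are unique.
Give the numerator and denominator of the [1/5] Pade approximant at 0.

Taylor coefficients needed (expand at 0): a_0 = 864/125, a_1 = -4272/125, a_2 = 51408/625, a_3 = -71496/625, a_4 = 193914/3125, a_5 = 370251/3125, a_6 = -1143558/3125.
Write the denominator as Q(r) = 1 + q1*r + q2*r^2 + q3*r^3 + q4*r^4 + q5*r^5. Requiring Q*f - P = O(r^7) with deg P <= 1 kills the coefficients of r^2..r^6 in Q*f:
  r^2: a_2 + q1*a_1 + q2*a_0 = 0, i.e. 51408/625 + (-4272/125)*q1 + (864/125)*q2 = 0.
  r^3: a_3 + q1*a_2 + q2*a_1 + q3*a_0 = 0, i.e. -71496/625 + (51408/625)*q1 + (-4272/125)*q2 + (864/125)*q3 = 0.
  r^4: a_4 + q1*a_3 + q2*a_2 + q3*a_1 + q4*a_0 = 0, i.e. 193914/3125 + (-71496/625)*q1 + (51408/625)*q2 + (-4272/125)*q3 + (864/125)*q4 = 0.
  r^5: a_5 + q1*a_4 + q2*a_3 + q3*a_2 + q4*a_1 + q5*a_0 = 0, i.e. 370251/3125 + (193914/3125)*q1 + (-71496/625)*q2 + (51408/625)*q3 + (-4272/125)*q4 + (864/125)*q5 = 0.
  r^6: a_6 + q1*a_5 + q2*a_4 + q3*a_3 + q4*a_2 + q5*a_1 = 0, i.e. -1143558/3125 + (370251/3125)*q1 + (193914/3125)*q2 + (-71496/625)*q3 + (51408/625)*q4 + (-4272/125)*q5 = 0.
Solving this linear system: q1 = 515416941/117371450, q2 = 2303460351/234742900, q3 = 30074035347/2347429000, q4 = 3014572356/293428625, q5 = 6127357914/1467143125.
The numerator is Q*f truncated at degree 1: P0 = a_0 = 864/125; P1 = a_1 + q1*a_0 = -28045298688/7335715625.

The Pade approximant has numerator coefficients [864/125, -28045298688/7335715625]; denominator coefficients [1, 515416941/117371450, 2303460351/234742900, 30074035347/2347429000, 3014572356/293428625, 6127357914/1467143125].


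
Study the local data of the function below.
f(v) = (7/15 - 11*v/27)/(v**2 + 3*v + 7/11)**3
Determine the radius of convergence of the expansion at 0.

The radius of convergence is 3/2 - (1/22)*sqrt(781).

Denominator factor (v**2 + 3*v + 7/11)^3: discriminant 71/11, real irrational roots -3/2 + (1/22)*sqrt(781) and -3/2 - (1/22)*sqrt(781); poles of order 3, moduli 3/2 - (1/22)*sqrt(781) and 3/2 + (1/22)*sqrt(781).
The radius of convergence is the smallest modulus among the singular points: 3/2 - (1/22)*sqrt(781).


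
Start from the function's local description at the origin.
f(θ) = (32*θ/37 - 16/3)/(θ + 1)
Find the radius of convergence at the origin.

The radius of convergence is 1.

Denominator factor (θ + 1): pole of order 1 at -1, modulus 1.
The radius of convergence is the smallest modulus among the singular points: 1.


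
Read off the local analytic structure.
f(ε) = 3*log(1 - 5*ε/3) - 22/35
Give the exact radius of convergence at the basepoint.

The radius of convergence is 3/5.

Branch term (3)*log(1 - ε/(3/5)): its argument vanishes at ε = 3/5, a logarithmic branch point, modulus 3/5.
The radius of convergence is the smallest modulus among the singular points: 3/5.


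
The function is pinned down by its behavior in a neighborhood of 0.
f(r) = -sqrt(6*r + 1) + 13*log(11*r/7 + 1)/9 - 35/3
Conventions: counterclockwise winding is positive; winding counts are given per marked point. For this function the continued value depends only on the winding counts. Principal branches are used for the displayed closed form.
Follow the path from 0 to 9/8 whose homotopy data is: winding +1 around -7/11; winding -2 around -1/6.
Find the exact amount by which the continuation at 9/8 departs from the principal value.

Continued minus principal equals (26/9)*pi*i.

The rational part is single-valued and drops out of the difference; each branch term changes only by its own monodromy.
(-1)*sqrt(1 - r/(-1/6)): winding -2 is even, the square root returns to the same sheet, contribution 0.
(13/9)*log(1 - r/(-7/11)): each positive loop around -7/11 adds 2*pi*i to the log, so winding +1 contributes (13/9)*(1)*2*pi*i = (26/9)*pi*i.
Summing the contributions at r = 9/8 gives (26/9)*pi*i.


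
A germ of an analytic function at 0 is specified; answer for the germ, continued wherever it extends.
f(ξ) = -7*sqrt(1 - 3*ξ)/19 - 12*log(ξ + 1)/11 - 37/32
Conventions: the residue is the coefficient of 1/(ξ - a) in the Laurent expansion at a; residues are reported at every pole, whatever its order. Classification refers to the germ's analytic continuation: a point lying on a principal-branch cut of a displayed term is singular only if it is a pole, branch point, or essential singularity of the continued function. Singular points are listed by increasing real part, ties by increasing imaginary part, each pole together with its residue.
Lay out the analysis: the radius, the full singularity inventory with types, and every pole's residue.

Radius of convergence at 0: 1/3.
At -1: a logarithmic branch point.
At 1/3: an algebraic (square-root) branch point.

Branch term (-12/11)*log(1 - ξ/(-1)): its argument vanishes at ξ = -1, a logarithmic branch point, modulus 1.
Branch term (-7/19)*sqrt(1 - ξ/(1/3)): its argument vanishes at ξ = 1/3, a square-root branch point, modulus 1/3.
The radius of convergence is the smallest modulus among the singular points: 1/3.
List the singular points by increasing real part (a conjugate pair: the negative imaginary part first).


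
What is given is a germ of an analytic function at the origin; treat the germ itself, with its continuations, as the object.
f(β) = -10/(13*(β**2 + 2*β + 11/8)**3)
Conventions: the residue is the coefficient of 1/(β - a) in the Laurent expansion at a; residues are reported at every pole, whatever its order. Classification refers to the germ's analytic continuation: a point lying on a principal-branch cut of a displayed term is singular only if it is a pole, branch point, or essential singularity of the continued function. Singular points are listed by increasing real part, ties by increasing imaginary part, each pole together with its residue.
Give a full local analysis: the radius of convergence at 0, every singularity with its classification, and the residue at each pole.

Denominator factor (β**2 + 2*β + 11/8)^3: discriminant -3/2, complex-conjugate roots (-1) + ((1/4)*sqrt(6))*i and (-1) - ((1/4)*sqrt(6))*i; poles of order 3, moduli (1/4)*sqrt(22) and (1/4)*sqrt(22).
The radius of convergence is the smallest modulus among the singular points: (1/4)*sqrt(22).
The factor β**2 + 2*β + 11/8 splits as (β - a)(β - a') with a = (-1) - ((1/4)*sqrt(6))*i, a' = (-1) + ((1/4)*sqrt(6))*i. At the order-3 pole a set g(β) = (β - a)^3*f(β) = [-10/13] / (β - a')^3.
Order-3 pole: residue = g''(a)/2; g''((-1) - ((1/4)*sqrt(6))*i) = -((160/117)*sqrt(6))*i, so the residue is -((80/117)*sqrt(6))*i.
The factor β**2 + 2*β + 11/8 splits as (β - a)(β - a') with a = (-1) + ((1/4)*sqrt(6))*i, a' = (-1) - ((1/4)*sqrt(6))*i. At the order-3 pole a set g(β) = (β - a)^3*f(β) = [-10/13] / (β - a')^3.
Order-3 pole: residue = g''(a)/2; g''((-1) + ((1/4)*sqrt(6))*i) = ((160/117)*sqrt(6))*i, so the residue is ((80/117)*sqrt(6))*i.
List the singular points by increasing real part (a conjugate pair: the negative imaginary part first).

Radius of convergence at 0: (1/4)*sqrt(22).
At (-1) - ((1/4)*sqrt(6))*i: a pole of order 3; residue -((80/117)*sqrt(6))*i.
At (-1) + ((1/4)*sqrt(6))*i: a pole of order 3; residue ((80/117)*sqrt(6))*i.


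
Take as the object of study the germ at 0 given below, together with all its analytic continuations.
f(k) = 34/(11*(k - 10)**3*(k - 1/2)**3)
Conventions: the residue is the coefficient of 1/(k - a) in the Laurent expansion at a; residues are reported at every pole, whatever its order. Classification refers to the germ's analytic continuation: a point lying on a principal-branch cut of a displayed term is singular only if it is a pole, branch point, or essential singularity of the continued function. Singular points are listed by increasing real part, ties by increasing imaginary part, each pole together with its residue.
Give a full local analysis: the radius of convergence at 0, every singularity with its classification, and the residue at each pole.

Denominator factor (k - 1/2)^3: pole of order 3 at 1/2, modulus 1/2.
Denominator factor (k - 10)^3: pole of order 3 at 10, modulus 10.
The radius of convergence is the smallest modulus among the singular points: 1/2.
At the order-3 pole 1/2 set g(k) = (k - (1/2))^3*f(k) = 34/(11*(k - 10)**3).
Order-3 pole: residue = g''(a)/2; g''(1/2) = -13056/27237089, so the residue is -6528/27237089.
At the order-3 pole 10 set g(k) = (k - (10))^3*f(k) = 34/(11*(k - 1/2)**3).
Order-3 pole: residue = g''(a)/2; g''(10) = 13056/27237089, so the residue is 6528/27237089.
List the singular points by increasing real part (a conjugate pair: the negative imaginary part first).

Radius of convergence at 0: 1/2.
At 1/2: a pole of order 3; residue -6528/27237089.
At 10: a pole of order 3; residue 6528/27237089.


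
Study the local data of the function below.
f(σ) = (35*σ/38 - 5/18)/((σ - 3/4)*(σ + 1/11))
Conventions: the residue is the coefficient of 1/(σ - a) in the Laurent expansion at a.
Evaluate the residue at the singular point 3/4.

The residue is 6215/12654.

At the order-1 pole 3/4 set g(σ) = (σ - (3/4))*f(σ) = (35*σ/38 - 5/18)/(σ + 1/11).
Simple pole: residue = g(a) at a = 3/4, which is 6215/12654.


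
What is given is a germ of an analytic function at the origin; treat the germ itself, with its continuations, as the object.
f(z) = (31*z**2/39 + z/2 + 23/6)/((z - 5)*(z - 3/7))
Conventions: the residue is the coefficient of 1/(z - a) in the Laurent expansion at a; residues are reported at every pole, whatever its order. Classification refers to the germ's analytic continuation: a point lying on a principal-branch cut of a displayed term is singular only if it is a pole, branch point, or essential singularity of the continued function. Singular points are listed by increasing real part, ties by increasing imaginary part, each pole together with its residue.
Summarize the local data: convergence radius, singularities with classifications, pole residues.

Denominator factor (z - 5): pole of order 1 at 5, modulus 5.
Denominator factor (z - 3/7): pole of order 1 at 3/7, modulus 3/7.
The radius of convergence is the smallest modulus among the singular points: 3/7.
At the order-1 pole 3/7 set g(z) = (z - (3/7))*f(z) = (31*z**2/39 + z/2 + 23/6)/(z - 5).
Simple pole: residue = g(a) at a = 3/7, which is -4007/4368.
At the order-1 pole 5 set g(z) = (z - (5))*f(z) = (31*z**2/39 + z/2 + 23/6)/(z - 3/7).
Simple pole: residue = g(a) at a = 5, which is 3577/624.
List the singular points by increasing real part (a conjugate pair: the negative imaginary part first).

Radius of convergence at 0: 3/7.
At 3/7: a pole of order 1; residue -4007/4368.
At 5: a pole of order 1; residue 3577/624.


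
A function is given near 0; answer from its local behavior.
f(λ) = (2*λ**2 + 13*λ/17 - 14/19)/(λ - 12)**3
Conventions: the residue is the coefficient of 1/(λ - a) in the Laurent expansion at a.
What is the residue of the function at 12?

At the order-3 pole 12 set g(λ) = (λ - (12))^3*f(λ) = 2*λ**2 + 13*λ/17 - 14/19.
Order-3 pole: residue = g''(a)/2; g''(12) = 4, so the residue is 2.

The residue is 2.


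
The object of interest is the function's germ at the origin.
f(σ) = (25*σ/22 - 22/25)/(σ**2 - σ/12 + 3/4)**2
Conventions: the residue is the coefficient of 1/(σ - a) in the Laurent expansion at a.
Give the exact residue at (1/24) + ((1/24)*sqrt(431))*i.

The factor σ**2 - σ/12 + 3/4 splits as (σ - a)(σ - a') with a = (1/24) + ((1/24)*sqrt(431))*i, a' = (1/24) - ((1/24)*sqrt(431))*i. At the order-2 pole a set g(σ) = (σ - a)^2*f(σ) = [25*σ/22 - 22/25] / (σ - a')^2.
Order-2 pole: residue = g'(a); g'((1/24) + ((1/24)*sqrt(431))*i) = ((791352/51084275)*sqrt(431))*i, so the residue is ((791352/51084275)*sqrt(431))*i.

The residue is ((791352/51084275)*sqrt(431))*i.


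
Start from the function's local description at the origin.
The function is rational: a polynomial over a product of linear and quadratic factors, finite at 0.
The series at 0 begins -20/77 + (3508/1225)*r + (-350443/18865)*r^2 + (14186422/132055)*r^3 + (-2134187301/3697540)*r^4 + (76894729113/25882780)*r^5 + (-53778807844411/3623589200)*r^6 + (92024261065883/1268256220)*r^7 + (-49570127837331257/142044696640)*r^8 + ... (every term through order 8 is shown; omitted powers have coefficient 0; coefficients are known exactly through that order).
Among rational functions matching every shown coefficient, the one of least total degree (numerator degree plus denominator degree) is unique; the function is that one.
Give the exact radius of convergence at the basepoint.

No rational of total degree below 7 reproduces all 9 coefficients; solving the [2/5] Pade equations on them gives f(r) = (-5*r**2/7 - 18*r/25 + 5/22)/((r - 7/8)*(r**2 + 9*r/2 + 1)**2), whose expansion matches every shown term.
Denominator factor (r - 7/8): pole of order 1 at 7/8, modulus 7/8.
Denominator factor (r**2 + 9*r/2 + 1)^2: discriminant 65/4, real irrational roots -9/4 + (1/4)*sqrt(65) and -9/4 - (1/4)*sqrt(65); poles of order 2, moduli 9/4 - (1/4)*sqrt(65) and 9/4 + (1/4)*sqrt(65).
The radius of convergence is the smallest modulus among the singular points: 9/4 - (1/4)*sqrt(65).

The radius of convergence is 9/4 - (1/4)*sqrt(65).


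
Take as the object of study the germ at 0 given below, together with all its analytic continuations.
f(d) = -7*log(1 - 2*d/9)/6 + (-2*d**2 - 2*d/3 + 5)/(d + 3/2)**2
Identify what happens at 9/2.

The point is a logarithmic branch point.

The term (-7/6)*log(1 - d/(9/2)) has argument 1 - 9/2/(9/2) = 0 at 9/2: a logarithmic (infinitely-sheeted) branch point; the remaining terms are analytic or single-valued there.


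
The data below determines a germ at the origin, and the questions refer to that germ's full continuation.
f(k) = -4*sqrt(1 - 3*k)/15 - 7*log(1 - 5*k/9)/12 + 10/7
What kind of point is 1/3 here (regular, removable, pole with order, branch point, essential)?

The point is an algebraic (square-root) branch point.

The term (-4/15)*sqrt(1 - k/(1/3)) has argument 1 - 1/3/(1/3) = 0 at 1/3: a square-root (algebraic, two-sheeted) branch point; the remaining terms are analytic or single-valued there.


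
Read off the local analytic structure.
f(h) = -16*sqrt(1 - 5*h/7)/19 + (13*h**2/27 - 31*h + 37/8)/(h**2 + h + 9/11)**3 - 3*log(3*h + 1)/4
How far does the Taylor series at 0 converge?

Denominator factor (h**2 + h + 9/11)^3: discriminant -25/11, complex-conjugate roots (-1/2) + ((5/22)*sqrt(11))*i and (-1/2) - ((5/22)*sqrt(11))*i; poles of order 3, moduli (3/11)*sqrt(11) and (3/11)*sqrt(11).
Branch term (-16/19)*sqrt(1 - h/(7/5)): its argument vanishes at h = 7/5, a square-root branch point, modulus 7/5.
Branch term (-3/4)*log(1 - h/(-1/3)): its argument vanishes at h = -1/3, a logarithmic branch point, modulus 1/3.
The radius of convergence is the smallest modulus among the singular points: 1/3.

The radius of convergence is 1/3.


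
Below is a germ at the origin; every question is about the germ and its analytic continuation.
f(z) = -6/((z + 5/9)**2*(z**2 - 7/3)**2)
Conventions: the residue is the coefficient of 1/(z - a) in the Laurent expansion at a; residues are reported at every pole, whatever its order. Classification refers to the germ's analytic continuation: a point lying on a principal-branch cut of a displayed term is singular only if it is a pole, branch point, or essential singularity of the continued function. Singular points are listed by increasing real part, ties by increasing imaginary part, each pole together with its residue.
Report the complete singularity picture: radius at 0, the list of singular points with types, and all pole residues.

Radius of convergence at 0: 5/9.
At -(1/3)*sqrt(21): a pole of order 2; residue -885735/1102736 - (12291669/54034064)*sqrt(21).
At -5/9: a pole of order 2; residue 885735/551368.
At (1/3)*sqrt(21): a pole of order 2; residue -885735/1102736 + (12291669/54034064)*sqrt(21).

Denominator factor (z**2 - 7/3)^2: discriminant 28/3, real irrational roots (1/3)*sqrt(21) and -(1/3)*sqrt(21); poles of order 2, moduli (1/3)*sqrt(21) and (1/3)*sqrt(21).
Denominator factor (z + 5/9)^2: pole of order 2 at -5/9, modulus 5/9.
The radius of convergence is the smallest modulus among the singular points: 5/9.
The factor z**2 - 7/3 splits as (z - a)(z - a') with a = -(1/3)*sqrt(21), a' = (1/3)*sqrt(21). At the order-2 pole a set g(z) = (z - a)^2*f(z) = [-6/(z + 5/9)**2] / (z - a')^2.
Order-2 pole: residue = g'(a); g'(-(1/3)*sqrt(21)) = -885735/1102736 - (12291669/54034064)*sqrt(21), so the residue is -885735/1102736 - (12291669/54034064)*sqrt(21).
At the order-2 pole -5/9 set g(z) = (z - (-5/9))^2*f(z) = -6/(z**2 - 7/3)**2.
Order-2 pole: residue = g'(a); g'(-5/9) = 885735/551368, so the residue is 885735/551368.
The factor z**2 - 7/3 splits as (z - a)(z - a') with a = (1/3)*sqrt(21), a' = -(1/3)*sqrt(21). At the order-2 pole a set g(z) = (z - a)^2*f(z) = [-6/(z + 5/9)**2] / (z - a')^2.
Order-2 pole: residue = g'(a); g'((1/3)*sqrt(21)) = -885735/1102736 + (12291669/54034064)*sqrt(21), so the residue is -885735/1102736 + (12291669/54034064)*sqrt(21).
List the singular points by increasing real part (a conjugate pair: the negative imaginary part first).


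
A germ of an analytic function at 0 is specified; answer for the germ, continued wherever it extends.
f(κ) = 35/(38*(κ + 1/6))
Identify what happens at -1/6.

The point is a pole of order 1.

The denominator factor κ + 1/6 vanishes at -1/6 and appears to the power 1; the numerator there equals 35/38, nonzero, and no other factor vanishes.
Hence a pole whose order is the multiplicity, 1.


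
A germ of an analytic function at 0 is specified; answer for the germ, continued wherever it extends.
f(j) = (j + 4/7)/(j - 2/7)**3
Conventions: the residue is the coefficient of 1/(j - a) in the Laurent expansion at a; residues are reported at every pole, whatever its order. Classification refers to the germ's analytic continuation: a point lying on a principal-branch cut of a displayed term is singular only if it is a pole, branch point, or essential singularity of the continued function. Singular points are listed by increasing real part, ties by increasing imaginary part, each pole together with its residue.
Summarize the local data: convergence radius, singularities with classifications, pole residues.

Denominator factor (j - 2/7)^3: pole of order 3 at 2/7, modulus 2/7.
The radius of convergence is the smallest modulus among the singular points: 2/7.
At the order-3 pole 2/7 set g(j) = (j - (2/7))^3*f(j) = j + 4/7.
Order-3 pole: residue = g''(a)/2; g''(2/7) = 0, so the residue is 0.

Radius of convergence at 0: 2/7.
At 2/7: a pole of order 3; residue 0.


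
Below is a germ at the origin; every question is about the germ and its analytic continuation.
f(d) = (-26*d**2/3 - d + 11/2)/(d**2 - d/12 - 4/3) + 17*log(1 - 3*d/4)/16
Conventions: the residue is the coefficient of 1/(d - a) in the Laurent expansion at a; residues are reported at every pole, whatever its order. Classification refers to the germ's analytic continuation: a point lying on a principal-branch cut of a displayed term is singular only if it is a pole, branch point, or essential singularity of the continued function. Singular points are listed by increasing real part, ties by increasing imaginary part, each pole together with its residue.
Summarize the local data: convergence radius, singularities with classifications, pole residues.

Denominator factor (d**2 - d/12 - 4/3): discriminant 769/144, real irrational roots 1/24 + (1/24)*sqrt(769) and 1/24 - (1/24)*sqrt(769); poles of order 1, moduli 1/24 + (1/24)*sqrt(769) and -1/24 + (1/24)*sqrt(769).
Branch term (17/16)*log(1 - d/(4/3)): its argument vanishes at d = 4/3, a logarithmic branch point, modulus 4/3.
The radius of convergence is the smallest modulus among the singular points: -1/24 + (1/24)*sqrt(769).
The branch term is analytic at 1/24 - (1/24)*sqrt(769) and contributes nothing to the residue; only the rational part matters.
The factor d**2 - d/12 - 4/3 splits as (d - a)(d - a') with a = 1/24 - (1/24)*sqrt(769), a' = 1/24 + (1/24)*sqrt(769). At the order-1 pole a set g(d) = (d - a)*(rational part) = [-26*d**2/3 - d + 11/2] / (d - a').
Simple pole: residue = g(a) at a = 1/24 - (1/24)*sqrt(769), which is -31/36 + (2647/27684)*sqrt(769).
The branch term is analytic at 1/24 + (1/24)*sqrt(769) and contributes nothing to the residue; only the rational part matters.
The factor d**2 - d/12 - 4/3 splits as (d - a)(d - a') with a = 1/24 + (1/24)*sqrt(769), a' = 1/24 - (1/24)*sqrt(769). At the order-1 pole a set g(d) = (d - a)*(rational part) = [-26*d**2/3 - d + 11/2] / (d - a').
Simple pole: residue = g(a) at a = 1/24 + (1/24)*sqrt(769), which is -31/36 - (2647/27684)*sqrt(769).
List the singular points by increasing real part (a conjugate pair: the negative imaginary part first).

Radius of convergence at 0: -1/24 + (1/24)*sqrt(769).
At 1/24 - (1/24)*sqrt(769): a pole of order 1; residue -31/36 + (2647/27684)*sqrt(769).
At 1/24 + (1/24)*sqrt(769): a pole of order 1; residue -31/36 - (2647/27684)*sqrt(769).
At 4/3: a logarithmic branch point.


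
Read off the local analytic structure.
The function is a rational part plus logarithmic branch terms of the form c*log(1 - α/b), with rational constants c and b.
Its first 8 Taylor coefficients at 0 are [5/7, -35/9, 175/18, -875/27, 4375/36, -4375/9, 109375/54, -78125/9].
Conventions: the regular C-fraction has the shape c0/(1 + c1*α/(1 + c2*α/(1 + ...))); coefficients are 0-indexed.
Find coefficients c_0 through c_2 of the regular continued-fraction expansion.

Taylor coefficients (read off): a_0 = 5/7, a_1 = -35/9, a_2 = 175/18.
c0 = a_0 = 5/7. Peel one level at a time: if S = 1 + c*α/S' with S'(0) = 1, then c is the α-coefficient of S and S' = c*α/(S - 1).
S_1 = c0/f = 1 + (49/9)*α + (2597/162)*α^2 + ...; c1 = 49/9.
S_2 = c1*α/(S_1 - 1) = 1 + (-53/18)*α + ...; c2 = -53/18.

The regular C-fraction coefficients are [5/7, 49/9, -53/18].


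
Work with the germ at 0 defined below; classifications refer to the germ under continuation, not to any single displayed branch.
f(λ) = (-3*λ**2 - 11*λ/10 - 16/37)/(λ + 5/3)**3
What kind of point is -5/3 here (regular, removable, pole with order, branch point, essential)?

The denominator factor λ + 5/3 vanishes at -5/3 and appears to the power 3; the numerator there equals -513/74, nonzero, and no other factor vanishes.
Hence a pole whose order is the multiplicity, 3.

The point is a pole of order 3.


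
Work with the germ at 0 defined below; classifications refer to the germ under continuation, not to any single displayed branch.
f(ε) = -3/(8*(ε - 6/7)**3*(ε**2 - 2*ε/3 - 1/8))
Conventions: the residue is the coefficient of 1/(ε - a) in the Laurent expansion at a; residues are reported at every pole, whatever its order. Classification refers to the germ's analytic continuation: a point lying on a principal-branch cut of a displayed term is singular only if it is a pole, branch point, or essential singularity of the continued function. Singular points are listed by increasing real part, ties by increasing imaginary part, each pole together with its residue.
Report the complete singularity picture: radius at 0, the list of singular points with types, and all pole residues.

Radius of convergence at 0: -1/3 + (1/12)*sqrt(34).
At 1/3 - (1/12)*sqrt(34): a pole of order 1; residue 35890148/10125 - (104647928/172125)*sqrt(34).
At 1/3 + (1/12)*sqrt(34): a pole of order 1; residue 35890148/10125 + (104647928/172125)*sqrt(34).
At 6/7: a pole of order 3; residue -71780296/10125.


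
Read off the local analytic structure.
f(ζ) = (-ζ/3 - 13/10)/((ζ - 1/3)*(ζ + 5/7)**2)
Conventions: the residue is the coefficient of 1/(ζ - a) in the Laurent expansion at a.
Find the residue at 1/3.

At the order-1 pole 1/3 set g(ζ) = (ζ - (1/3))*f(ζ) = (-ζ/3 - 13/10)/(ζ + 5/7)**2.
Simple pole: residue = g(a) at a = 1/3, which is -6223/4840.

The residue is -6223/4840.


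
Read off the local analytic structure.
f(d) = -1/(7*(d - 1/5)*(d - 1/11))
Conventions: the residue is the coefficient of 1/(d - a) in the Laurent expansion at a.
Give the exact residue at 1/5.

The residue is -55/42.

At the order-1 pole 1/5 set g(d) = (d - (1/5))*f(d) = -1/(7*(d - 1/11)).
Simple pole: residue = g(a) at a = 1/5, which is -55/42.


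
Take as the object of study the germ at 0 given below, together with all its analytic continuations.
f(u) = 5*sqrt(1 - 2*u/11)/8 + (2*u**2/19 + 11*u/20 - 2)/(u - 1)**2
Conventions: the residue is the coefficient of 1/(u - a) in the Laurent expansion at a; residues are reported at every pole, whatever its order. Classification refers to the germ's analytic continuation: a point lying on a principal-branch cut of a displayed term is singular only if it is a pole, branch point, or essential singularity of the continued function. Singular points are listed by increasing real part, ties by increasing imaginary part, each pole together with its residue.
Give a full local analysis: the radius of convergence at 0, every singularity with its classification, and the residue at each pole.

Radius of convergence at 0: 1.
At 1: a pole of order 2; residue 289/380.
At 11/2: an algebraic (square-root) branch point.

Denominator factor (u - 1)^2: pole of order 2 at 1, modulus 1.
Branch term (5/8)*sqrt(1 - u/(11/2)): its argument vanishes at u = 11/2, a square-root branch point, modulus 11/2.
The radius of convergence is the smallest modulus among the singular points: 1.
The branch term is analytic at 1 and contributes nothing to the residue; only the rational part matters.
At the order-2 pole 1 set g(u) = (u - (1))^2*(rational part) = 2*u**2/19 + 11*u/20 - 2.
Order-2 pole: residue = g'(a); g'(1) = 289/380, so the residue is 289/380.
List the singular points by increasing real part (a conjugate pair: the negative imaginary part first).


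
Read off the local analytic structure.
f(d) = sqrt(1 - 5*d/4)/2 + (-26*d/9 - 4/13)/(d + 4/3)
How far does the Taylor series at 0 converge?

The radius of convergence is 4/5.

Denominator factor (d + 4/3): pole of order 1 at -4/3, modulus 4/3.
Branch term (1/2)*sqrt(1 - d/(4/5)): its argument vanishes at d = 4/5, a square-root branch point, modulus 4/5.
The radius of convergence is the smallest modulus among the singular points: 4/5.


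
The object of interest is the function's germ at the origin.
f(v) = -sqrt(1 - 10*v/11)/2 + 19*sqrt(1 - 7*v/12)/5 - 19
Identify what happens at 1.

There is no denominator, hence no pole anywhere.
Branch term sqrt(1 - v/(11/10)): argument at 1 is 1/11, nonzero, so 1 is not its branch point (a point on a principal cut is still regular for the continued germ).
Branch term sqrt(1 - v/(12/7)): argument at 1 is 5/12, nonzero, so 1 is not its branch point (a point on a principal cut is still regular for the continued germ).
So the germ continues analytically to 1.

The point is a regular point.


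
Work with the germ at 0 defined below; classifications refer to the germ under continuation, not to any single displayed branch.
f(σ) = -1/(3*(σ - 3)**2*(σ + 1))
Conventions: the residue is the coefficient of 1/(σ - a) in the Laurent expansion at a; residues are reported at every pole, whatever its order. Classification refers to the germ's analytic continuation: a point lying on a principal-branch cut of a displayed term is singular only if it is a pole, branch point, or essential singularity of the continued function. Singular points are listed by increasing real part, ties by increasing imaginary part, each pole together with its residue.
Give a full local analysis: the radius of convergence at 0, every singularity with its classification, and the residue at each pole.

Radius of convergence at 0: 1.
At -1: a pole of order 1; residue -1/48.
At 3: a pole of order 2; residue 1/48.

Denominator factor (σ - 3)^2: pole of order 2 at 3, modulus 3.
Denominator factor (σ + 1): pole of order 1 at -1, modulus 1.
The radius of convergence is the smallest modulus among the singular points: 1.
At the order-1 pole -1 set g(σ) = (σ - (-1))*f(σ) = -1/(3*(σ - 3)**2).
Simple pole: residue = g(a) at a = -1, which is -1/48.
At the order-2 pole 3 set g(σ) = (σ - (3))^2*f(σ) = -1/(3*(σ + 1)).
Order-2 pole: residue = g'(a); g'(3) = 1/48, so the residue is 1/48.
List the singular points by increasing real part (a conjugate pair: the negative imaginary part first).


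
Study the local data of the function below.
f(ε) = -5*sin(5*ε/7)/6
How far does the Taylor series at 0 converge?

The radius of convergence is infinite.

The factor -sin(5*ε/7) is entire and contributes no finite singular point.
The polynomial part has no poles.
No finite singular points: the Taylor series at 0 converges everywhere.


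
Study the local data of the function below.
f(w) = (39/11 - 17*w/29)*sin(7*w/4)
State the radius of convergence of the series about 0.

The radius of convergence is infinite.

The factor sin(7*w/4) is entire and contributes no finite singular point.
The polynomial part has no poles.
No finite singular points: the Taylor series at 0 converges everywhere.


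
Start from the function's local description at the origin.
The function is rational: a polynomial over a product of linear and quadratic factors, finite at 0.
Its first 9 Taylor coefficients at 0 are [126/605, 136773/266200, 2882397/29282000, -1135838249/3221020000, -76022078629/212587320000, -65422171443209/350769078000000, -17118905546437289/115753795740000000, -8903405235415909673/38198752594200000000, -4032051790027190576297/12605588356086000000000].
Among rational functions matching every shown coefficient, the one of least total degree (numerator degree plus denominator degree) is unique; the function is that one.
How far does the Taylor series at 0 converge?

No rational of total degree below 7 reproduces all 9 coefficients; solving the [2/5] Pade equations on them gives f(z) = (25*z**2/4 - 31*z/20 - 12/5)/((z - 6/7)*(z**2 - 6*z/5 + 11/3)**2), whose expansion matches every shown term.
Denominator factor (z - 6/7): pole of order 1 at 6/7, modulus 6/7.
Denominator factor (z**2 - 6*z/5 + 11/3)^2: discriminant -992/75, complex-conjugate roots (3/5) + ((2/15)*sqrt(186))*i and (3/5) - ((2/15)*sqrt(186))*i; poles of order 2, moduli (1/3)*sqrt(33) and (1/3)*sqrt(33).
The radius of convergence is the smallest modulus among the singular points: 6/7.

The radius of convergence is 6/7.
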